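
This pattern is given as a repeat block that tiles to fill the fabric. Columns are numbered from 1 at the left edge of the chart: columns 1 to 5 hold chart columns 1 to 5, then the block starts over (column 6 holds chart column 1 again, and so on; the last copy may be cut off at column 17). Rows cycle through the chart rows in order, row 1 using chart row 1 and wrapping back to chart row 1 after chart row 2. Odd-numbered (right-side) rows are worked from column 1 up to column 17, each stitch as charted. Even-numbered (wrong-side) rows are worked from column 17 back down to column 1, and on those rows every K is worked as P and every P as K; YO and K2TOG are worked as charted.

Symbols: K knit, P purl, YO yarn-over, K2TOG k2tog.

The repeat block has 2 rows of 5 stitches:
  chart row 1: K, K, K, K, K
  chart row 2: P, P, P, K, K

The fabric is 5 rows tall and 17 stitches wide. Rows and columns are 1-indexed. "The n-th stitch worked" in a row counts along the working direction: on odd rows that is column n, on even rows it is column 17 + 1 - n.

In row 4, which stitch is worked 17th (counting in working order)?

Result:
K

Derivation:
Row 4: (4-1) mod 2 = 1, so use chart row 2. Even row -> WS.
Chart row 2 tiled across columns 1-17: P P P K K P P P K K P P P K K P P
WS row: flip the tiled sequence (start at column 17) and apply K<->P; YO and K2TOG stay.
Row 4 as worked: K K P P K K K P P K K K P P K K K
Stitch 17 in working order -> K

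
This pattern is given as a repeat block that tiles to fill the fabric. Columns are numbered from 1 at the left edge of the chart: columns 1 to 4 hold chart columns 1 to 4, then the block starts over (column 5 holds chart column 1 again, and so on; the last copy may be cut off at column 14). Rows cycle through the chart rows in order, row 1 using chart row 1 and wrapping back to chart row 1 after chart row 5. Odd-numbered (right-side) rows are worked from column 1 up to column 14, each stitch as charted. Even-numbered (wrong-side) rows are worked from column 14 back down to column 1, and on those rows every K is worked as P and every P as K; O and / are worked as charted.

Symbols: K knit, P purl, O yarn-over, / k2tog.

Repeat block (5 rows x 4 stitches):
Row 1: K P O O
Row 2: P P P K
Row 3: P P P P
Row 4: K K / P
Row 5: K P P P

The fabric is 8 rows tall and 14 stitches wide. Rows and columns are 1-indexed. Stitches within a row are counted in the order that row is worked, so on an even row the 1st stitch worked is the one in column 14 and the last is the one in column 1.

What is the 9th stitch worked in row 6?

Row 6: (6-1) mod 5 = 0, so use chart row 1. Even row -> WS.
Chart row 1 tiled across columns 1-14: K P O O K P O O K P O O K P
WS row: flip the tiled sequence (start at column 14) and apply K<->P; O and / stay.
Row 6 as worked: K P O O K P O O K P O O K P
The 9th stitch worked is K.

Stitch:
K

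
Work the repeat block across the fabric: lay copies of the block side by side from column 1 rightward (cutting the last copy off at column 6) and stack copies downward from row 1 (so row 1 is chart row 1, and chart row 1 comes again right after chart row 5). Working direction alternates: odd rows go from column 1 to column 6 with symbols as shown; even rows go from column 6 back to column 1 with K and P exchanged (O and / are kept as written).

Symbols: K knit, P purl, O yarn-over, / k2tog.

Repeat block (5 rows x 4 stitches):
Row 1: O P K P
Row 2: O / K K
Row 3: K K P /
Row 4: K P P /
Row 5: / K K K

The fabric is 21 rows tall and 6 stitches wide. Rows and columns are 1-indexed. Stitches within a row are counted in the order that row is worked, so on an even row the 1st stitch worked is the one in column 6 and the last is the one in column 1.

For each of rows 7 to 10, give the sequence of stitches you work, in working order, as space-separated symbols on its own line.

== ROWS AS WORKED ==
O / K K O /
P P / K P P
K P P / K P
P / P P P /

Derivation:
Row 7: chart row 2, RS - tile across columns 1-6 and work as-is.
Row 8: chart row 3, WS - tiled (columns 1-6): K K P / K K; work from column 6 back to 1 with K<->P swapped.
Row 9: chart row 4, RS - tile across columns 1-6 and work as-is.
Row 10: chart row 5, WS - tiled (columns 1-6): / K K K / K; work from column 6 back to 1 with K<->P swapped.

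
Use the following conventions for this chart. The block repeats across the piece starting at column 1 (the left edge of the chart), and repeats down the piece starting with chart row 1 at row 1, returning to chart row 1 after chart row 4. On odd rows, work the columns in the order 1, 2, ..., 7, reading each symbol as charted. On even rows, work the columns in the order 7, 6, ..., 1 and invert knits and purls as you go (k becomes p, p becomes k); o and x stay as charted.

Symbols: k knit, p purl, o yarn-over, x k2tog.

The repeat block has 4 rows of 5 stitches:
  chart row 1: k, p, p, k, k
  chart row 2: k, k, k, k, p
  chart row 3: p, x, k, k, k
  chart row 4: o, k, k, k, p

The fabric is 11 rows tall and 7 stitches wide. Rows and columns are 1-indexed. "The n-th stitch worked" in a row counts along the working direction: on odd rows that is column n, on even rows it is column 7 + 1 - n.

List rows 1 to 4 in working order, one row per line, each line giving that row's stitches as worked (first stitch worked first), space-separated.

== ROWS AS WORKED ==
k p p k k k p
p p k p p p p
p x k k k p x
p o k p p p o

Derivation:
Row 1: chart row 1, RS - tile across columns 1-7 and work as-is.
Row 2: chart row 2, WS - tiled (columns 1-7): k k k k p k k; work from column 7 back to 1 with k<->p swapped.
Row 3: chart row 3, RS - tile across columns 1-7 and work as-is.
Row 4: chart row 4, WS - tiled (columns 1-7): o k k k p o k; work from column 7 back to 1 with k<->p swapped.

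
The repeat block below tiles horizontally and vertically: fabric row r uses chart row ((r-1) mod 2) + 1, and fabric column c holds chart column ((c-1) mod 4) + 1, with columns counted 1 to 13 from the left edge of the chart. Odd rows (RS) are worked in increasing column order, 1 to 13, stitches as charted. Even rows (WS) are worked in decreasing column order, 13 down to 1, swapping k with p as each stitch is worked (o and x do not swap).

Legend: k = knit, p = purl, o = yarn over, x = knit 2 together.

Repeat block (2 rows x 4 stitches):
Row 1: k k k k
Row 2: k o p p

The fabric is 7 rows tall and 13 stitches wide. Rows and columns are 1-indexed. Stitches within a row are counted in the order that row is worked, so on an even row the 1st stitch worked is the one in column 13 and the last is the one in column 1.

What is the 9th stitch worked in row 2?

Row 2 uses chart row ((2-1) mod 2)+1 = 2. Row 2 is even, so WS.
Chart row 2 tiled across columns 1-13: k o p p k o p p k o p p k
WS: work from column 13 back to column 1 (reverse the tiled row), swapping k<->p (o and x unchanged).
Row 2 as worked: p k k o p k k o p k k o p
Counting 9 along the worked row gives p.

== STITCH ==
p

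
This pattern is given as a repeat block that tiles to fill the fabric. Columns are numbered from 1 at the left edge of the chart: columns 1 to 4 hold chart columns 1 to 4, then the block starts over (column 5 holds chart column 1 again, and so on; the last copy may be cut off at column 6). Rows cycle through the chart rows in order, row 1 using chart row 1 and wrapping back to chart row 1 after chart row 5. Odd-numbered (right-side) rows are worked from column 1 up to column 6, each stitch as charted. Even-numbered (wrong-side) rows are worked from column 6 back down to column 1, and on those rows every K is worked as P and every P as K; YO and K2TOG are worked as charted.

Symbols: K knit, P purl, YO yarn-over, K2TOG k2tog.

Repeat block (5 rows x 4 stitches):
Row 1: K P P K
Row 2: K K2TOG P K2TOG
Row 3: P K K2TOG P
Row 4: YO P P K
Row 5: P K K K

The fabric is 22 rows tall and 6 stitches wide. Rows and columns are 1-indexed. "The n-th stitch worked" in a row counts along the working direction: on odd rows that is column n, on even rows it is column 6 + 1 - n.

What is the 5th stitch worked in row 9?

== STITCH ==
YO

Derivation:
For row 9: chart row = ((9-1) mod 5) + 1 = 4; this is a RS (odd) row.
Chart row 4 tiled across columns 1-6: YO P P K YO P
RS row: no reversal, no swap; stitch n worked = column n.
The 5th stitch worked is YO.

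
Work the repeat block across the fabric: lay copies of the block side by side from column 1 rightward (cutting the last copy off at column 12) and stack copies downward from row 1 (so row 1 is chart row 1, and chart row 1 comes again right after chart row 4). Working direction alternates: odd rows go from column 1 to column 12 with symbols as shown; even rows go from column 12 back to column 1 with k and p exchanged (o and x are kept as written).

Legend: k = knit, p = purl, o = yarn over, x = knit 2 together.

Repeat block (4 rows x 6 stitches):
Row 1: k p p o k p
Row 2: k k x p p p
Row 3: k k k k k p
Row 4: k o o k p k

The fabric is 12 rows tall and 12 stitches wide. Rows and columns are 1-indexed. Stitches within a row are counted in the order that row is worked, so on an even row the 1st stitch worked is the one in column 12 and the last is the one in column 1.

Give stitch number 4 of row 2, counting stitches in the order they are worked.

== STITCH ==
x

Derivation:
Row 2 uses chart row ((2-1) mod 4)+1 = 2. Row 2 is even, so WS.
Chart row 2 tiled across columns 1-12: k k x p p p k k x p p p
WS row: flip the tiled sequence (start at column 12) and apply k<->p; o and x stay.
Row 2 as worked: k k k x p p k k k x p p
The 4th stitch worked is x.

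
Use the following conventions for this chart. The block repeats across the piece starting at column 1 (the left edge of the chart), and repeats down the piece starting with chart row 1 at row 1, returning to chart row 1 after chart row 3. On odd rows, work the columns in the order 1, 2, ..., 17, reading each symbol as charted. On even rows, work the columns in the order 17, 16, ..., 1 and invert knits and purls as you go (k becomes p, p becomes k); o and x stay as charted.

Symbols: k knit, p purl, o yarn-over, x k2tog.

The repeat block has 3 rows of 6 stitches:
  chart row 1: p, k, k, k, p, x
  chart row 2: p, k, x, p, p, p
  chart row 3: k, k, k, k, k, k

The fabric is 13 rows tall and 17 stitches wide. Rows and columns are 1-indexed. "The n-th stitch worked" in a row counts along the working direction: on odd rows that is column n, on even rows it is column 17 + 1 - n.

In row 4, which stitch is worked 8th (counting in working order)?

== STITCH ==
p

Derivation:
For row 4: chart row = ((4-1) mod 3) + 1 = 1; this is a WS (even) row.
Chart row 1 tiled across columns 1-17: p k k k p x p k k k p x p k k k p
WS: work from column 17 back to column 1 (reverse the tiled row), swapping k<->p (o and x unchanged).
Row 4 as worked: k p p p k x k p p p k x k p p p k
Stitch 8 in working order -> p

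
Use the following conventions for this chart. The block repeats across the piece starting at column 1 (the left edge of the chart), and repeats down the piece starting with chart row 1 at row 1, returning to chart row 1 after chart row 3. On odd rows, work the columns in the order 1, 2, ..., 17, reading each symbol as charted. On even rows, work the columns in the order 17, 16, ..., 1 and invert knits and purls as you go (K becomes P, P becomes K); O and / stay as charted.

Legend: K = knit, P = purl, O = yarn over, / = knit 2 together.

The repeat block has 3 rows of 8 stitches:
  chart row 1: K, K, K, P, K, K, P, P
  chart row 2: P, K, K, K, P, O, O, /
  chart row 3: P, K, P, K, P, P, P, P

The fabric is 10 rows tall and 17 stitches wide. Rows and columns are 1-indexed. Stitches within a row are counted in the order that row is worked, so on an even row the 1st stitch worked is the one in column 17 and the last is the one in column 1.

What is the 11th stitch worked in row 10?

For row 10: chart row = ((10-1) mod 3) + 1 = 1; this is a WS (even) row.
Chart row 1 tiled across columns 1-17: K K K P K K P P K K K P K K P P K
WS row: flip the tiled sequence (start at column 17) and apply K<->P; O and / stay.
Row 10 as worked: P K K P P K P P P K K P P K P P P
Counting 11 along the worked row gives K.

== STITCH ==
K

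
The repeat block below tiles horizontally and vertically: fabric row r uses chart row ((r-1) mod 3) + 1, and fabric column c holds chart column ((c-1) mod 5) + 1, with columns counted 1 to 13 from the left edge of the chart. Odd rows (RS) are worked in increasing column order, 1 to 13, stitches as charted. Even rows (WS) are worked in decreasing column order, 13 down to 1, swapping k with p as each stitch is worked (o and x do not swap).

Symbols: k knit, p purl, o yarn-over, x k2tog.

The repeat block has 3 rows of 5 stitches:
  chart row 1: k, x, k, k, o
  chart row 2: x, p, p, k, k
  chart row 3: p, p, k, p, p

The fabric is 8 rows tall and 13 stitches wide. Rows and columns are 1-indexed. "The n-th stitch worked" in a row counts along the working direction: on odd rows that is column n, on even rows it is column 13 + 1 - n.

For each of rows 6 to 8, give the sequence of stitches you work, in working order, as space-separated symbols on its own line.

Row 6: chart row 3, WS - tiled (columns 1-13): p p k p p p p k p p p p k; work from column 13 back to 1 with k<->p swapped.
Row 7: chart row 1, RS - tile across columns 1-13 and work as-is.
Row 8: chart row 2, WS - tiled (columns 1-13): x p p k k x p p k k x p p; work from column 13 back to 1 with k<->p swapped.

Result:
p k k k k p k k k k p k k
k x k k o k x k k o k x k
k k x p p k k x p p k k x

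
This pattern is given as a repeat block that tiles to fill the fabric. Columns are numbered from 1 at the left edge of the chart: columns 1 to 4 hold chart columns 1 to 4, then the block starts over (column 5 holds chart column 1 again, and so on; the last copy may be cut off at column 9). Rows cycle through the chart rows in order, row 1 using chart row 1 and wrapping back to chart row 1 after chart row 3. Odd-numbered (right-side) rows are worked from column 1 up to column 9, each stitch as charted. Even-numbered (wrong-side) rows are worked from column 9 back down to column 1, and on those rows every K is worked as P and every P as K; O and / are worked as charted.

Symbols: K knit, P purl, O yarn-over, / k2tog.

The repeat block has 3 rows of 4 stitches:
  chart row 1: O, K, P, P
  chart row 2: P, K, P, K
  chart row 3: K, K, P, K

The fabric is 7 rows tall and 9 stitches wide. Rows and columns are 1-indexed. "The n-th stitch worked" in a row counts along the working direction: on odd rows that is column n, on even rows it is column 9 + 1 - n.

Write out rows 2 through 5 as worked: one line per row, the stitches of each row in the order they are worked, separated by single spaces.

Result:
K P K P K P K P K
K K P K K K P K K
O K K P O K K P O
P K P K P K P K P

Derivation:
Row 2: chart row 2, WS - tiled (columns 1-9): P K P K P K P K P; work from column 9 back to 1 with K<->P swapped.
Row 3: chart row 3, RS - tile across columns 1-9 and work as-is.
Row 4: chart row 1, WS - tiled (columns 1-9): O K P P O K P P O; work from column 9 back to 1 with K<->P swapped.
Row 5: chart row 2, RS - tile across columns 1-9 and work as-is.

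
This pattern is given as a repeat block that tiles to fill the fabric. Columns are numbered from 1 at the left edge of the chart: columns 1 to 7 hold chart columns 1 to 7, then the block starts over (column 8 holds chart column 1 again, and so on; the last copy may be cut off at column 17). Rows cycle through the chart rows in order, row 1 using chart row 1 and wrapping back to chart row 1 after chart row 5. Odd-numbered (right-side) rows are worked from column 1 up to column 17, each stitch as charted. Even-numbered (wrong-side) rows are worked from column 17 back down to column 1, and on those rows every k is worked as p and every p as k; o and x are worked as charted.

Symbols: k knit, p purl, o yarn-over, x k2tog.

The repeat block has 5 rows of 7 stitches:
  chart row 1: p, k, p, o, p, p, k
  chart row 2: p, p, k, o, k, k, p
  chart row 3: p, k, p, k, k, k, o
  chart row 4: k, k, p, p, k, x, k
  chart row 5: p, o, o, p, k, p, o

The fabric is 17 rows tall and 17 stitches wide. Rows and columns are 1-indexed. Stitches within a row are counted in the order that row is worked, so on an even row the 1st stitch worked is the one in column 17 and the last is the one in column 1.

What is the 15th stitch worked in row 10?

Result:
o

Derivation:
Row 10 uses chart row ((10-1) mod 5)+1 = 5. Row 10 is even, so WS.
Chart row 5 tiled across columns 1-17: p o o p k p o p o o p k p o p o o
Wrong side: read the tiled row from column 17 down to 1 and exchange k with p (leave o, x).
Row 10 as worked: o o k o k p k o o k o k p k o o k
Counting 15 along the worked row gives o.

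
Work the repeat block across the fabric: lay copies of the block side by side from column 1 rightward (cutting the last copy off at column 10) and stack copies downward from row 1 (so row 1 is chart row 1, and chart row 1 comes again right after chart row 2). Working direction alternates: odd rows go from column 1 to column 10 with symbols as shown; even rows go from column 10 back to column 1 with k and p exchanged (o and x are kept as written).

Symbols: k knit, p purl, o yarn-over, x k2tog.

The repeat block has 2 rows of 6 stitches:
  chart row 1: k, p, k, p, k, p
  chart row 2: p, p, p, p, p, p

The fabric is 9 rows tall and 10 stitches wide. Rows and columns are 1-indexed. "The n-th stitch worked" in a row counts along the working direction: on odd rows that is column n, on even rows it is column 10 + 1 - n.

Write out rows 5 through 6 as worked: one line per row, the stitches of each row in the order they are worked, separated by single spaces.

Result:
k p k p k p k p k p
k k k k k k k k k k

Derivation:
Row 5: chart row 1, RS - tile across columns 1-10 and work as-is.
Row 6: chart row 2, WS - tiled (columns 1-10): p p p p p p p p p p; work from column 10 back to 1 with k<->p swapped.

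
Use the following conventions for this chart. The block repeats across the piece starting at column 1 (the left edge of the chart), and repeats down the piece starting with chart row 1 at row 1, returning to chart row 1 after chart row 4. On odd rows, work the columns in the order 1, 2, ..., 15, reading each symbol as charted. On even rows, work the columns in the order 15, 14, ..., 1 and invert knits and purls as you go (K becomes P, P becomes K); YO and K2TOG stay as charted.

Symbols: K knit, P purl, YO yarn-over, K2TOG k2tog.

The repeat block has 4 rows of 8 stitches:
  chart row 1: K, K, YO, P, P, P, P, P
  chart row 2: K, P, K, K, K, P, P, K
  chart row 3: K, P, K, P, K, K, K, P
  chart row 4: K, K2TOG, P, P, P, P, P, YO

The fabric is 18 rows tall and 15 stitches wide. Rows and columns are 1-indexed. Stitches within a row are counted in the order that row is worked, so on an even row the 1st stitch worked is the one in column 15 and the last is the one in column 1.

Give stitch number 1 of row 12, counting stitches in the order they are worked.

For row 12: chart row = ((12-1) mod 4) + 1 = 4; this is a WS (even) row.
Chart row 4 tiled across columns 1-15: K K2TOG P P P P P YO K K2TOG P P P P P
Wrong side: read the tiled row from column 15 down to 1 and exchange K with P (leave YO, K2TOG).
Row 12 as worked: K K K K K K2TOG P YO K K K K K K2TOG P
Stitch 1 in working order -> K

== STITCH ==
K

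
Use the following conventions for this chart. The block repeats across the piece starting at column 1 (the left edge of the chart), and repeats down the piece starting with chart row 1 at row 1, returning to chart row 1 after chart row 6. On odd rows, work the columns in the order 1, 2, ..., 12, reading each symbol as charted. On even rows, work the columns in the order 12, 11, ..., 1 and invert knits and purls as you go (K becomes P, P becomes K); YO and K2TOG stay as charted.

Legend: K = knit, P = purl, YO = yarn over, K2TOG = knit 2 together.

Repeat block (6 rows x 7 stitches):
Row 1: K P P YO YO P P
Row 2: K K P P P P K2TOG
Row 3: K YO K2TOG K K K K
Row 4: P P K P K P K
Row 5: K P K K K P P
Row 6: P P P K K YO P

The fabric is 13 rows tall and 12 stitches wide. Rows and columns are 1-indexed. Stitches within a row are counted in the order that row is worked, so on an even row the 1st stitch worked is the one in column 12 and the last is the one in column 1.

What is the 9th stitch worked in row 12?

For row 12: chart row = ((12-1) mod 6) + 1 = 6; this is a WS (even) row.
Chart row 6 tiled across columns 1-12: P P P K K YO P P P P K K
WS row: flip the tiled sequence (start at column 12) and apply K<->P; YO and K2TOG stay.
Row 12 as worked: P P K K K K YO P P K K K
Counting 9 along the worked row gives P.

== STITCH ==
P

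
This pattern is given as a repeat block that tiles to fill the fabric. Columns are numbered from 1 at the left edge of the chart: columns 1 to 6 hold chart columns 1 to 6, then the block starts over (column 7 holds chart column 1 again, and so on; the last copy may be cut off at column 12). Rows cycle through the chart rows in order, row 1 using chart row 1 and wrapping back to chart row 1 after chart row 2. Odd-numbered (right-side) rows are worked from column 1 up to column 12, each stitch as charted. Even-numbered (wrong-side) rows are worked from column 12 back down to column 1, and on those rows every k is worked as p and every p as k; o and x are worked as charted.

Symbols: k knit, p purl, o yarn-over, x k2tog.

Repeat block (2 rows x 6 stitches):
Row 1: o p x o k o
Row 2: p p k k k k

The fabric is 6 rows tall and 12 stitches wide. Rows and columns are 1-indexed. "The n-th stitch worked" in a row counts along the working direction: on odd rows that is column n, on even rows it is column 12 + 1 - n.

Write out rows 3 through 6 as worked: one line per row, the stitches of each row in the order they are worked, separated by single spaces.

Rows as worked:
o p x o k o o p x o k o
p p p p k k p p p p k k
o p x o k o o p x o k o
p p p p k k p p p p k k

Derivation:
Row 3: chart row 1, RS - tile across columns 1-12 and work as-is.
Row 4: chart row 2, WS - tiled (columns 1-12): p p k k k k p p k k k k; work from column 12 back to 1 with k<->p swapped.
Row 5: chart row 1, RS - tile across columns 1-12 and work as-is.
Row 6: chart row 2, WS - tiled (columns 1-12): p p k k k k p p k k k k; work from column 12 back to 1 with k<->p swapped.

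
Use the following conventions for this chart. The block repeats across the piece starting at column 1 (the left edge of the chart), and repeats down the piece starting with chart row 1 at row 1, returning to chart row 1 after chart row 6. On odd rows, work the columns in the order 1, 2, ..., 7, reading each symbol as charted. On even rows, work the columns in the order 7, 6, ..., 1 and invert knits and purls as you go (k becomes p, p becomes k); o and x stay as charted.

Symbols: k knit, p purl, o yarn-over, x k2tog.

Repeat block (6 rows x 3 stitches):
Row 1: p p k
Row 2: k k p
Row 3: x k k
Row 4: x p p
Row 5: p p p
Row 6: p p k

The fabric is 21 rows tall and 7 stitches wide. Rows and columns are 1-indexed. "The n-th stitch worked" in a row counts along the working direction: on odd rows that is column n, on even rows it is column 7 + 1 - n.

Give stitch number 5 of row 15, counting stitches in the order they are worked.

For row 15: chart row = ((15-1) mod 6) + 1 = 3; this is a RS (odd) row.
Chart row 3 tiled across columns 1-7: x k k x k k x
Right side: take the tiled row as-is (worked left to right from column 1).
Stitch 5 in working order -> k

Stitch:
k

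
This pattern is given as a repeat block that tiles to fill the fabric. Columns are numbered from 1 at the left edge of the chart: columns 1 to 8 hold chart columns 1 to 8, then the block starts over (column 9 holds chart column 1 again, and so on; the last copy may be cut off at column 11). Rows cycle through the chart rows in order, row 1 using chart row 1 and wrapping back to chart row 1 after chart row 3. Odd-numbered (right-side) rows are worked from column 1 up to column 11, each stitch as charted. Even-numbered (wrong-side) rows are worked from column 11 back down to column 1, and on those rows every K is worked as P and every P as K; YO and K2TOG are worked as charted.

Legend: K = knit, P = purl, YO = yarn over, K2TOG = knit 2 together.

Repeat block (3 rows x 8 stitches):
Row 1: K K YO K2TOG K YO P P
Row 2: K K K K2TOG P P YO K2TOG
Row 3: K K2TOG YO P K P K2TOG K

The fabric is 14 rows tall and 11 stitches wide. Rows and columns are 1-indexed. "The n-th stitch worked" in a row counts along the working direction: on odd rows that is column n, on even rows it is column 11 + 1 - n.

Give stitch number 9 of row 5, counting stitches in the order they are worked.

Stitch:
K

Derivation:
Row 5: (5-1) mod 3 = 1, so use chart row 2. Odd row -> RS.
Chart row 2 tiled across columns 1-11: K K K K2TOG P P YO K2TOG K K K
Right side: take the tiled row as-is (worked left to right from column 1).
The 9th stitch worked is K.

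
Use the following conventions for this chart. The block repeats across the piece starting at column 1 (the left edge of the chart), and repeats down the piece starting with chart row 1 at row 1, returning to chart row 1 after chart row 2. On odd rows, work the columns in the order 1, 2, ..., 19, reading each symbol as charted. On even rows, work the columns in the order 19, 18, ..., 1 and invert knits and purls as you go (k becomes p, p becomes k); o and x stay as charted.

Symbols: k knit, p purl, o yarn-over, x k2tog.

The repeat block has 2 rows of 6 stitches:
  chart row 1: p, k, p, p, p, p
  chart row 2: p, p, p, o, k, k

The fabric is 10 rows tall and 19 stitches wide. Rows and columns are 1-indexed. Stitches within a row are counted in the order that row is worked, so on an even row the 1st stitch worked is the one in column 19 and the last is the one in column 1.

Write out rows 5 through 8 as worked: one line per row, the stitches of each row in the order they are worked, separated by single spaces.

Row 5: chart row 1, RS - tile across columns 1-19 and work as-is.
Row 6: chart row 2, WS - tiled (columns 1-19): p p p o k k p p p o k k p p p o k k p; work from column 19 back to 1 with k<->p swapped.
Row 7: chart row 1, RS - tile across columns 1-19 and work as-is.
Row 8: chart row 2, WS - tiled (columns 1-19): p p p o k k p p p o k k p p p o k k p; work from column 19 back to 1 with k<->p swapped.

Rows as worked:
p k p p p p p k p p p p p k p p p p p
k p p o k k k p p o k k k p p o k k k
p k p p p p p k p p p p p k p p p p p
k p p o k k k p p o k k k p p o k k k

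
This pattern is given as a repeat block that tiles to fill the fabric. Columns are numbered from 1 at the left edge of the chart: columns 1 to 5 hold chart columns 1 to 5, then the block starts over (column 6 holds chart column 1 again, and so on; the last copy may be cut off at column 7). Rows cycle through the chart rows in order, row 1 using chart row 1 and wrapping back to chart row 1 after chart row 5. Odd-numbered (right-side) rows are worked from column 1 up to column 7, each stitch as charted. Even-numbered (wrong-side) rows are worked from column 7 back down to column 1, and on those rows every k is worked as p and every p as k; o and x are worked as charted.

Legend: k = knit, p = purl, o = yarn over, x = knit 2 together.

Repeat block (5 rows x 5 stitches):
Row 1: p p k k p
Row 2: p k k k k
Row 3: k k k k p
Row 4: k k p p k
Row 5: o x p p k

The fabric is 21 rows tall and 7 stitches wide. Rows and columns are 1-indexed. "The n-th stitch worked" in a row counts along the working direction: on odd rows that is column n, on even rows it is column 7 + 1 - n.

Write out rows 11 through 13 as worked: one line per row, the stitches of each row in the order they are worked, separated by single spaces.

== ROWS AS WORKED ==
p p k k p p p
p k p p p p k
k k k k p k k

Derivation:
Row 11: chart row 1, RS - tile across columns 1-7 and work as-is.
Row 12: chart row 2, WS - tiled (columns 1-7): p k k k k p k; work from column 7 back to 1 with k<->p swapped.
Row 13: chart row 3, RS - tile across columns 1-7 and work as-is.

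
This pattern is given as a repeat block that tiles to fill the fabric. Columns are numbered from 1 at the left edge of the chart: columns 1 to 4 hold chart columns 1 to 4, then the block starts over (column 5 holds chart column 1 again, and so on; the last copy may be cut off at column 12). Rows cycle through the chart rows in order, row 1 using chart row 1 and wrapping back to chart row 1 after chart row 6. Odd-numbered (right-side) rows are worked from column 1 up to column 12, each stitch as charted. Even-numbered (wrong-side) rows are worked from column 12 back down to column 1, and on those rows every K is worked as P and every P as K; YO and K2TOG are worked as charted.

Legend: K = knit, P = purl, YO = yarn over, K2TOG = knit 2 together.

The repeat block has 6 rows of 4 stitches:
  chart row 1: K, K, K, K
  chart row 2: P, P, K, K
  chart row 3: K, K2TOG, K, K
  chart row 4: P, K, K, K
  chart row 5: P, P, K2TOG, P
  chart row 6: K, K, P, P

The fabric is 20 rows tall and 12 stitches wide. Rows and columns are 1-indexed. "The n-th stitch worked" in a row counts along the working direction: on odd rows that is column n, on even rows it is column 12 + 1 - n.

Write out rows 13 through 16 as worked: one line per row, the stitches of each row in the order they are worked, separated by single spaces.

Row 13: chart row 1, RS - tile across columns 1-12 and work as-is.
Row 14: chart row 2, WS - tiled (columns 1-12): P P K K P P K K P P K K; work from column 12 back to 1 with K<->P swapped.
Row 15: chart row 3, RS - tile across columns 1-12 and work as-is.
Row 16: chart row 4, WS - tiled (columns 1-12): P K K K P K K K P K K K; work from column 12 back to 1 with K<->P swapped.

Rows as worked:
K K K K K K K K K K K K
P P K K P P K K P P K K
K K2TOG K K K K2TOG K K K K2TOG K K
P P P K P P P K P P P K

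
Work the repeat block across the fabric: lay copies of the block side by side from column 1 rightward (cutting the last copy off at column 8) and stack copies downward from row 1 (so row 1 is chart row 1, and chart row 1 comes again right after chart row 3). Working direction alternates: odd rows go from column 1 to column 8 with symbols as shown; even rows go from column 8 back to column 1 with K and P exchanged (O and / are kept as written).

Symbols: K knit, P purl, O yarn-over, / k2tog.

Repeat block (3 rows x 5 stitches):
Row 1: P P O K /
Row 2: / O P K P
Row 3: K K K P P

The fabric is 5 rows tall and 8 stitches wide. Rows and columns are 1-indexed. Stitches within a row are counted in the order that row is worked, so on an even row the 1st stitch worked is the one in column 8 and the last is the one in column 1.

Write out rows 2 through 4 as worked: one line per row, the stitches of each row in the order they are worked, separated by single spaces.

Rows as worked:
K O / K P K O /
K K K P P K K K
O K K / P O K K

Derivation:
Row 2: chart row 2, WS - tiled (columns 1-8): / O P K P / O P; work from column 8 back to 1 with K<->P swapped.
Row 3: chart row 3, RS - tile across columns 1-8 and work as-is.
Row 4: chart row 1, WS - tiled (columns 1-8): P P O K / P P O; work from column 8 back to 1 with K<->P swapped.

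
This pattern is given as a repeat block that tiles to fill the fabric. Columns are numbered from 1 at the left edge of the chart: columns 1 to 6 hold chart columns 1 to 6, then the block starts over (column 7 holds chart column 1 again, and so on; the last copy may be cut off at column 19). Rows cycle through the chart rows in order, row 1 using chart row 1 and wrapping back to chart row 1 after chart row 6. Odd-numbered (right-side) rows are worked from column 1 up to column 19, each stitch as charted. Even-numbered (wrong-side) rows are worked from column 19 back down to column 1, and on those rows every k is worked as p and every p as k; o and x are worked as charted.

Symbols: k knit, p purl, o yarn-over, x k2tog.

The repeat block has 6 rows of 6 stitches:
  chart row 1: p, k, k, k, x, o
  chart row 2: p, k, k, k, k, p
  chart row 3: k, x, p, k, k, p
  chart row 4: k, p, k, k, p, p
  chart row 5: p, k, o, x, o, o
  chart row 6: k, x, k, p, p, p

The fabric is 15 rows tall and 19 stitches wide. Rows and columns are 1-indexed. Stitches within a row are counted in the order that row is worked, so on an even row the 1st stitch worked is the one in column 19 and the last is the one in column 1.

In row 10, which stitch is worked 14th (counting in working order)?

Row 10 uses chart row ((10-1) mod 6)+1 = 4. Row 10 is even, so WS.
Chart row 4 tiled across columns 1-19: k p k k p p k p k k p p k p k k p p k
WS: work from column 19 back to column 1 (reverse the tiled row), swapping k<->p (o and x unchanged).
Row 10 as worked: p k k p p k p k k p p k p k k p p k p
The 14th stitch worked is k.

Stitch:
k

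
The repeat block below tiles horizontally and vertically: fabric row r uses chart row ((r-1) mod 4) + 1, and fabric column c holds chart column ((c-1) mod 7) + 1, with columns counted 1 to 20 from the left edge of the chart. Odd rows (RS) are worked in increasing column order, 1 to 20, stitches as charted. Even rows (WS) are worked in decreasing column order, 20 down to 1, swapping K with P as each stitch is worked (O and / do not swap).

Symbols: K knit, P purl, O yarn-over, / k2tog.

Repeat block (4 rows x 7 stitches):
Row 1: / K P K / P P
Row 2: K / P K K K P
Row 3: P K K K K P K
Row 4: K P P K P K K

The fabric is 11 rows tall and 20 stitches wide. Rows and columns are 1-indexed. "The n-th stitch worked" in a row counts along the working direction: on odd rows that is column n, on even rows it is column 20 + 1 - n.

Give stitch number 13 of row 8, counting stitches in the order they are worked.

Result:
P

Derivation:
Row 8 uses chart row ((8-1) mod 4)+1 = 4. Row 8 is even, so WS.
Chart row 4 tiled across columns 1-20: K P P K P K K K P P K P K K K P P K P K
Wrong side: read the tiled row from column 20 down to 1 and exchange K with P (leave O, /).
Row 8 as worked: P K P K K P P P K P K K P P P K P K K P
Stitch 13 in working order -> P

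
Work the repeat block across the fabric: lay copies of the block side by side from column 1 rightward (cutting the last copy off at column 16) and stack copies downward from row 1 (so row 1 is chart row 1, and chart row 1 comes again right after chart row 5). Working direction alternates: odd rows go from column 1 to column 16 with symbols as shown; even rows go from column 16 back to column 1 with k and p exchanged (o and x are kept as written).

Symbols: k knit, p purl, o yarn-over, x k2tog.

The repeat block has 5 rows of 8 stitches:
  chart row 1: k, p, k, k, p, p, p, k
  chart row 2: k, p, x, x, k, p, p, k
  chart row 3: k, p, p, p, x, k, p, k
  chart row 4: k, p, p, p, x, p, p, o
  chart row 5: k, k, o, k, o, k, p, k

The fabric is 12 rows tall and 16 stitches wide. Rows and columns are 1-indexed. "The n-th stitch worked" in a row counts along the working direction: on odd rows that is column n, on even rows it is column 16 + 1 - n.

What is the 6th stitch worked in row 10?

Stitch:
o

Derivation:
For row 10: chart row = ((10-1) mod 5) + 1 = 5; this is a WS (even) row.
Chart row 5 tiled across columns 1-16: k k o k o k p k k k o k o k p k
WS: work from column 16 back to column 1 (reverse the tiled row), swapping k<->p (o and x unchanged).
Row 10 as worked: p k p o p o p p p k p o p o p p
Counting 6 along the worked row gives o.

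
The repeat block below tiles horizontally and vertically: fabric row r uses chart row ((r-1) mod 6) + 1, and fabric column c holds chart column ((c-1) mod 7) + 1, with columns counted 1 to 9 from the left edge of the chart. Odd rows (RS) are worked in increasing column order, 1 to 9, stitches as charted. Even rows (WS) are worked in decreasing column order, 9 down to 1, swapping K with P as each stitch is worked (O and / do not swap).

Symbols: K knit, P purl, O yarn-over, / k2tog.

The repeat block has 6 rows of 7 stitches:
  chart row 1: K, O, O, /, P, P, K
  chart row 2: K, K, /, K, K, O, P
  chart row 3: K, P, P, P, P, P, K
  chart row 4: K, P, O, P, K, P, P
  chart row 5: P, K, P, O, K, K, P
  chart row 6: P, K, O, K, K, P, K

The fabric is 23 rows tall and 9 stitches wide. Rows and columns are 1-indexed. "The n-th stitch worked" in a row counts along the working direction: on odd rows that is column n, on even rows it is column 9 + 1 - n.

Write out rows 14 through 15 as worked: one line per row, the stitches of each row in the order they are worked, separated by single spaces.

Row 14: chart row 2, WS - tiled (columns 1-9): K K / K K O P K K; work from column 9 back to 1 with K<->P swapped.
Row 15: chart row 3, RS - tile across columns 1-9 and work as-is.

Rows as worked:
P P K O P P / P P
K P P P P P K K P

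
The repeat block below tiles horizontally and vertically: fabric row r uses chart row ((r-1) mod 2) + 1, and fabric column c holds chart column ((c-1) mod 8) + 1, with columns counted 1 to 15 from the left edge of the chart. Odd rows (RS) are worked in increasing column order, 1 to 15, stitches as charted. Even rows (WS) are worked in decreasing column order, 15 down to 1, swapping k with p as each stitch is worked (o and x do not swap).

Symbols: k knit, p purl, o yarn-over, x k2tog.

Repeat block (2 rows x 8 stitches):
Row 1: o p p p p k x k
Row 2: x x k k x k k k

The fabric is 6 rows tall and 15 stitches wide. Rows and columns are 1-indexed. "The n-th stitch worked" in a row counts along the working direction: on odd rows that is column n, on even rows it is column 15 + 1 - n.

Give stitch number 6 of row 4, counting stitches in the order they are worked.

Result:
x

Derivation:
For row 4: chart row = ((4-1) mod 2) + 1 = 2; this is a WS (even) row.
Chart row 2 tiled across columns 1-15: x x k k x k k k x x k k x k k
Wrong side: read the tiled row from column 15 down to 1 and exchange k with p (leave o, x).
Row 4 as worked: p p x p p x x p p p x p p x x
The 6th stitch worked is x.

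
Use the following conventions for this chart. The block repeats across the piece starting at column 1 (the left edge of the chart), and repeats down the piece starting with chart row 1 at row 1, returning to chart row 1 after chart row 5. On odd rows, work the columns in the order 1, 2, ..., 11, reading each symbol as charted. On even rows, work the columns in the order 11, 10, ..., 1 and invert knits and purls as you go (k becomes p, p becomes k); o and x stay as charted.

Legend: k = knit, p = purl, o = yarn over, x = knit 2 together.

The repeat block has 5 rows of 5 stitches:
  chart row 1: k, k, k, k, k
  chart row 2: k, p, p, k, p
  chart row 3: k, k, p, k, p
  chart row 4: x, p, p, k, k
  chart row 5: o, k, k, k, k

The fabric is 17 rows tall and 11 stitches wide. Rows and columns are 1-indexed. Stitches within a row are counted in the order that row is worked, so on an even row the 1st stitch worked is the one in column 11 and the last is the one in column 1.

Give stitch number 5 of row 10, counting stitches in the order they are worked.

Row 10 uses chart row ((10-1) mod 5)+1 = 5. Row 10 is even, so WS.
Chart row 5 tiled across columns 1-11: o k k k k o k k k k o
WS row: flip the tiled sequence (start at column 11) and apply k<->p; o and x stay.
Row 10 as worked: o p p p p o p p p p o
The 5th stitch worked is p.

Result:
p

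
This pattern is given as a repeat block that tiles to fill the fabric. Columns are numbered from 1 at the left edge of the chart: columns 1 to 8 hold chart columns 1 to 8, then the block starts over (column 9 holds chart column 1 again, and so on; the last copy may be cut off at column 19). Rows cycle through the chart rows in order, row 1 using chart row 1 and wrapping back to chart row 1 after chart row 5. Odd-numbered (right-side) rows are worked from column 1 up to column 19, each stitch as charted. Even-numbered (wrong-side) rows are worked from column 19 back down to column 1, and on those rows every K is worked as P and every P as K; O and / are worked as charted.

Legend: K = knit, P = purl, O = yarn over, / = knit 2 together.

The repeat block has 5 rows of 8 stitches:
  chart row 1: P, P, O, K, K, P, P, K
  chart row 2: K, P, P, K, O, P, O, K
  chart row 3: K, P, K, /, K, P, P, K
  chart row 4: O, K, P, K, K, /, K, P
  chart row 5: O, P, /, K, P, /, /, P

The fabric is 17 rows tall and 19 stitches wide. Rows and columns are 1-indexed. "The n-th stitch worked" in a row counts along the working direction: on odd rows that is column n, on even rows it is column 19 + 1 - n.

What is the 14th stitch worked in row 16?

Stitch:
K

Derivation:
For row 16: chart row = ((16-1) mod 5) + 1 = 1; this is a WS (even) row.
Chart row 1 tiled across columns 1-19: P P O K K P P K P P O K K P P K P P O
Wrong side: read the tiled row from column 19 down to 1 and exchange K with P (leave O, /).
Row 16 as worked: O K K P K K P P O K K P K K P P O K K
Stitch 14 in working order -> K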